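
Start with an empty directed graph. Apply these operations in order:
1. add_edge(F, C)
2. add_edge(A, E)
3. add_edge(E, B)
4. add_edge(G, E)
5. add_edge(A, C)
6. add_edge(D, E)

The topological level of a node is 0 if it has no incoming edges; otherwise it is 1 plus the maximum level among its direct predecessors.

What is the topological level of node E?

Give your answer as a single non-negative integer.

Op 1: add_edge(F, C). Edges now: 1
Op 2: add_edge(A, E). Edges now: 2
Op 3: add_edge(E, B). Edges now: 3
Op 4: add_edge(G, E). Edges now: 4
Op 5: add_edge(A, C). Edges now: 5
Op 6: add_edge(D, E). Edges now: 6
Compute levels (Kahn BFS):
  sources (in-degree 0): A, D, F, G
  process A: level=0
    A->C: in-degree(C)=1, level(C)>=1
    A->E: in-degree(E)=2, level(E)>=1
  process D: level=0
    D->E: in-degree(E)=1, level(E)>=1
  process F: level=0
    F->C: in-degree(C)=0, level(C)=1, enqueue
  process G: level=0
    G->E: in-degree(E)=0, level(E)=1, enqueue
  process C: level=1
  process E: level=1
    E->B: in-degree(B)=0, level(B)=2, enqueue
  process B: level=2
All levels: A:0, B:2, C:1, D:0, E:1, F:0, G:0
level(E) = 1

Answer: 1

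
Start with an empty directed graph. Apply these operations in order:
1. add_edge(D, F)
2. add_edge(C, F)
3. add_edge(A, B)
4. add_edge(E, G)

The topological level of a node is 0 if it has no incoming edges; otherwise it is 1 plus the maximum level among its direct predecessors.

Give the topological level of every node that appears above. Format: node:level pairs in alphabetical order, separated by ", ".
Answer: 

Answer: A:0, B:1, C:0, D:0, E:0, F:1, G:1

Derivation:
Op 1: add_edge(D, F). Edges now: 1
Op 2: add_edge(C, F). Edges now: 2
Op 3: add_edge(A, B). Edges now: 3
Op 4: add_edge(E, G). Edges now: 4
Compute levels (Kahn BFS):
  sources (in-degree 0): A, C, D, E
  process A: level=0
    A->B: in-degree(B)=0, level(B)=1, enqueue
  process C: level=0
    C->F: in-degree(F)=1, level(F)>=1
  process D: level=0
    D->F: in-degree(F)=0, level(F)=1, enqueue
  process E: level=0
    E->G: in-degree(G)=0, level(G)=1, enqueue
  process B: level=1
  process F: level=1
  process G: level=1
All levels: A:0, B:1, C:0, D:0, E:0, F:1, G:1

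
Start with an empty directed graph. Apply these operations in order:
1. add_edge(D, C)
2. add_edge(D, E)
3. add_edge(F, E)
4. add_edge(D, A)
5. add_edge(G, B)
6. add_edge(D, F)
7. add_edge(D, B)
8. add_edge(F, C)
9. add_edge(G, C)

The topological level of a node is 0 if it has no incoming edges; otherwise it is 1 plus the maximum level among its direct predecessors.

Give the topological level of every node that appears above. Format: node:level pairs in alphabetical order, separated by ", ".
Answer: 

Op 1: add_edge(D, C). Edges now: 1
Op 2: add_edge(D, E). Edges now: 2
Op 3: add_edge(F, E). Edges now: 3
Op 4: add_edge(D, A). Edges now: 4
Op 5: add_edge(G, B). Edges now: 5
Op 6: add_edge(D, F). Edges now: 6
Op 7: add_edge(D, B). Edges now: 7
Op 8: add_edge(F, C). Edges now: 8
Op 9: add_edge(G, C). Edges now: 9
Compute levels (Kahn BFS):
  sources (in-degree 0): D, G
  process D: level=0
    D->A: in-degree(A)=0, level(A)=1, enqueue
    D->B: in-degree(B)=1, level(B)>=1
    D->C: in-degree(C)=2, level(C)>=1
    D->E: in-degree(E)=1, level(E)>=1
    D->F: in-degree(F)=0, level(F)=1, enqueue
  process G: level=0
    G->B: in-degree(B)=0, level(B)=1, enqueue
    G->C: in-degree(C)=1, level(C)>=1
  process A: level=1
  process F: level=1
    F->C: in-degree(C)=0, level(C)=2, enqueue
    F->E: in-degree(E)=0, level(E)=2, enqueue
  process B: level=1
  process C: level=2
  process E: level=2
All levels: A:1, B:1, C:2, D:0, E:2, F:1, G:0

Answer: A:1, B:1, C:2, D:0, E:2, F:1, G:0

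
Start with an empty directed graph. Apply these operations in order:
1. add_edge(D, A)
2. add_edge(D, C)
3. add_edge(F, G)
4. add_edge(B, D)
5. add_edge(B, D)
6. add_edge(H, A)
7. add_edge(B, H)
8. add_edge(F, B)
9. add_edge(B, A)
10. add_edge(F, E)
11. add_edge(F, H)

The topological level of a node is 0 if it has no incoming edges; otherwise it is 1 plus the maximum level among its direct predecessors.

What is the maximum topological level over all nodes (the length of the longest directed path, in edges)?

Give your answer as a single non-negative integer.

Answer: 3

Derivation:
Op 1: add_edge(D, A). Edges now: 1
Op 2: add_edge(D, C). Edges now: 2
Op 3: add_edge(F, G). Edges now: 3
Op 4: add_edge(B, D). Edges now: 4
Op 5: add_edge(B, D) (duplicate, no change). Edges now: 4
Op 6: add_edge(H, A). Edges now: 5
Op 7: add_edge(B, H). Edges now: 6
Op 8: add_edge(F, B). Edges now: 7
Op 9: add_edge(B, A). Edges now: 8
Op 10: add_edge(F, E). Edges now: 9
Op 11: add_edge(F, H). Edges now: 10
Compute levels (Kahn BFS):
  sources (in-degree 0): F
  process F: level=0
    F->B: in-degree(B)=0, level(B)=1, enqueue
    F->E: in-degree(E)=0, level(E)=1, enqueue
    F->G: in-degree(G)=0, level(G)=1, enqueue
    F->H: in-degree(H)=1, level(H)>=1
  process B: level=1
    B->A: in-degree(A)=2, level(A)>=2
    B->D: in-degree(D)=0, level(D)=2, enqueue
    B->H: in-degree(H)=0, level(H)=2, enqueue
  process E: level=1
  process G: level=1
  process D: level=2
    D->A: in-degree(A)=1, level(A)>=3
    D->C: in-degree(C)=0, level(C)=3, enqueue
  process H: level=2
    H->A: in-degree(A)=0, level(A)=3, enqueue
  process C: level=3
  process A: level=3
All levels: A:3, B:1, C:3, D:2, E:1, F:0, G:1, H:2
max level = 3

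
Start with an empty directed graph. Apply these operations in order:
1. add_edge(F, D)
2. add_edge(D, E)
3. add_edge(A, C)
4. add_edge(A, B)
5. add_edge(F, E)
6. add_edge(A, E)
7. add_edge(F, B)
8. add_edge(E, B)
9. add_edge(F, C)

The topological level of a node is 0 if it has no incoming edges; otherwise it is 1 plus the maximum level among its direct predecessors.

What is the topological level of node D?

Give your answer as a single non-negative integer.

Answer: 1

Derivation:
Op 1: add_edge(F, D). Edges now: 1
Op 2: add_edge(D, E). Edges now: 2
Op 3: add_edge(A, C). Edges now: 3
Op 4: add_edge(A, B). Edges now: 4
Op 5: add_edge(F, E). Edges now: 5
Op 6: add_edge(A, E). Edges now: 6
Op 7: add_edge(F, B). Edges now: 7
Op 8: add_edge(E, B). Edges now: 8
Op 9: add_edge(F, C). Edges now: 9
Compute levels (Kahn BFS):
  sources (in-degree 0): A, F
  process A: level=0
    A->B: in-degree(B)=2, level(B)>=1
    A->C: in-degree(C)=1, level(C)>=1
    A->E: in-degree(E)=2, level(E)>=1
  process F: level=0
    F->B: in-degree(B)=1, level(B)>=1
    F->C: in-degree(C)=0, level(C)=1, enqueue
    F->D: in-degree(D)=0, level(D)=1, enqueue
    F->E: in-degree(E)=1, level(E)>=1
  process C: level=1
  process D: level=1
    D->E: in-degree(E)=0, level(E)=2, enqueue
  process E: level=2
    E->B: in-degree(B)=0, level(B)=3, enqueue
  process B: level=3
All levels: A:0, B:3, C:1, D:1, E:2, F:0
level(D) = 1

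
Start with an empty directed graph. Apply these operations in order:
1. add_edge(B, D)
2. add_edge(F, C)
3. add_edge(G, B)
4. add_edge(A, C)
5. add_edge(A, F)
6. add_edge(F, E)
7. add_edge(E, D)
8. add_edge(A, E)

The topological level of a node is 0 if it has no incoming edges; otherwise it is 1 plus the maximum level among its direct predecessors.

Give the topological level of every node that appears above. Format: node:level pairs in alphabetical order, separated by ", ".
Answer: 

Op 1: add_edge(B, D). Edges now: 1
Op 2: add_edge(F, C). Edges now: 2
Op 3: add_edge(G, B). Edges now: 3
Op 4: add_edge(A, C). Edges now: 4
Op 5: add_edge(A, F). Edges now: 5
Op 6: add_edge(F, E). Edges now: 6
Op 7: add_edge(E, D). Edges now: 7
Op 8: add_edge(A, E). Edges now: 8
Compute levels (Kahn BFS):
  sources (in-degree 0): A, G
  process A: level=0
    A->C: in-degree(C)=1, level(C)>=1
    A->E: in-degree(E)=1, level(E)>=1
    A->F: in-degree(F)=0, level(F)=1, enqueue
  process G: level=0
    G->B: in-degree(B)=0, level(B)=1, enqueue
  process F: level=1
    F->C: in-degree(C)=0, level(C)=2, enqueue
    F->E: in-degree(E)=0, level(E)=2, enqueue
  process B: level=1
    B->D: in-degree(D)=1, level(D)>=2
  process C: level=2
  process E: level=2
    E->D: in-degree(D)=0, level(D)=3, enqueue
  process D: level=3
All levels: A:0, B:1, C:2, D:3, E:2, F:1, G:0

Answer: A:0, B:1, C:2, D:3, E:2, F:1, G:0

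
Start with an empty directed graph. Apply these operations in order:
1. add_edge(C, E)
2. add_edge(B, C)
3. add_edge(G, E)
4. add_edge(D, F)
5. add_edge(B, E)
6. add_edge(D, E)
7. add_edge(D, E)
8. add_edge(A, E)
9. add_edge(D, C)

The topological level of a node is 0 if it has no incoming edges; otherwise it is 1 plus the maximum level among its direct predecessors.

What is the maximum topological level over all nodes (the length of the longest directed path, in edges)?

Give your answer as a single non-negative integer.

Answer: 2

Derivation:
Op 1: add_edge(C, E). Edges now: 1
Op 2: add_edge(B, C). Edges now: 2
Op 3: add_edge(G, E). Edges now: 3
Op 4: add_edge(D, F). Edges now: 4
Op 5: add_edge(B, E). Edges now: 5
Op 6: add_edge(D, E). Edges now: 6
Op 7: add_edge(D, E) (duplicate, no change). Edges now: 6
Op 8: add_edge(A, E). Edges now: 7
Op 9: add_edge(D, C). Edges now: 8
Compute levels (Kahn BFS):
  sources (in-degree 0): A, B, D, G
  process A: level=0
    A->E: in-degree(E)=4, level(E)>=1
  process B: level=0
    B->C: in-degree(C)=1, level(C)>=1
    B->E: in-degree(E)=3, level(E)>=1
  process D: level=0
    D->C: in-degree(C)=0, level(C)=1, enqueue
    D->E: in-degree(E)=2, level(E)>=1
    D->F: in-degree(F)=0, level(F)=1, enqueue
  process G: level=0
    G->E: in-degree(E)=1, level(E)>=1
  process C: level=1
    C->E: in-degree(E)=0, level(E)=2, enqueue
  process F: level=1
  process E: level=2
All levels: A:0, B:0, C:1, D:0, E:2, F:1, G:0
max level = 2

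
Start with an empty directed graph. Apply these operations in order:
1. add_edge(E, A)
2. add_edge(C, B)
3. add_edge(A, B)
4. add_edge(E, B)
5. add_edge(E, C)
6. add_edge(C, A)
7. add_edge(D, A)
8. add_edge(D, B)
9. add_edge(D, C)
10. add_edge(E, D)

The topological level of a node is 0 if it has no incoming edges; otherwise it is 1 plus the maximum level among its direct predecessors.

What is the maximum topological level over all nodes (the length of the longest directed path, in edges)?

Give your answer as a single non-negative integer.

Op 1: add_edge(E, A). Edges now: 1
Op 2: add_edge(C, B). Edges now: 2
Op 3: add_edge(A, B). Edges now: 3
Op 4: add_edge(E, B). Edges now: 4
Op 5: add_edge(E, C). Edges now: 5
Op 6: add_edge(C, A). Edges now: 6
Op 7: add_edge(D, A). Edges now: 7
Op 8: add_edge(D, B). Edges now: 8
Op 9: add_edge(D, C). Edges now: 9
Op 10: add_edge(E, D). Edges now: 10
Compute levels (Kahn BFS):
  sources (in-degree 0): E
  process E: level=0
    E->A: in-degree(A)=2, level(A)>=1
    E->B: in-degree(B)=3, level(B)>=1
    E->C: in-degree(C)=1, level(C)>=1
    E->D: in-degree(D)=0, level(D)=1, enqueue
  process D: level=1
    D->A: in-degree(A)=1, level(A)>=2
    D->B: in-degree(B)=2, level(B)>=2
    D->C: in-degree(C)=0, level(C)=2, enqueue
  process C: level=2
    C->A: in-degree(A)=0, level(A)=3, enqueue
    C->B: in-degree(B)=1, level(B)>=3
  process A: level=3
    A->B: in-degree(B)=0, level(B)=4, enqueue
  process B: level=4
All levels: A:3, B:4, C:2, D:1, E:0
max level = 4

Answer: 4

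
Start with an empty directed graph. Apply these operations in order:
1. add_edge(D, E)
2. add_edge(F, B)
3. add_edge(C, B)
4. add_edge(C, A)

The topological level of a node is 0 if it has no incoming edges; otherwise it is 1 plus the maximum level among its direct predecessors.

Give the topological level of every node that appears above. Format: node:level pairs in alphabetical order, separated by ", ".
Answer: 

Answer: A:1, B:1, C:0, D:0, E:1, F:0

Derivation:
Op 1: add_edge(D, E). Edges now: 1
Op 2: add_edge(F, B). Edges now: 2
Op 3: add_edge(C, B). Edges now: 3
Op 4: add_edge(C, A). Edges now: 4
Compute levels (Kahn BFS):
  sources (in-degree 0): C, D, F
  process C: level=0
    C->A: in-degree(A)=0, level(A)=1, enqueue
    C->B: in-degree(B)=1, level(B)>=1
  process D: level=0
    D->E: in-degree(E)=0, level(E)=1, enqueue
  process F: level=0
    F->B: in-degree(B)=0, level(B)=1, enqueue
  process A: level=1
  process E: level=1
  process B: level=1
All levels: A:1, B:1, C:0, D:0, E:1, F:0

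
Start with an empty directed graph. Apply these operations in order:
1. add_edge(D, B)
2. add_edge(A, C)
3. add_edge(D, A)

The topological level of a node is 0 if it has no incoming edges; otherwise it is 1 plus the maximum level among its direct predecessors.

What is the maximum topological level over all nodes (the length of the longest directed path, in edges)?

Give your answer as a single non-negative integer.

Op 1: add_edge(D, B). Edges now: 1
Op 2: add_edge(A, C). Edges now: 2
Op 3: add_edge(D, A). Edges now: 3
Compute levels (Kahn BFS):
  sources (in-degree 0): D
  process D: level=0
    D->A: in-degree(A)=0, level(A)=1, enqueue
    D->B: in-degree(B)=0, level(B)=1, enqueue
  process A: level=1
    A->C: in-degree(C)=0, level(C)=2, enqueue
  process B: level=1
  process C: level=2
All levels: A:1, B:1, C:2, D:0
max level = 2

Answer: 2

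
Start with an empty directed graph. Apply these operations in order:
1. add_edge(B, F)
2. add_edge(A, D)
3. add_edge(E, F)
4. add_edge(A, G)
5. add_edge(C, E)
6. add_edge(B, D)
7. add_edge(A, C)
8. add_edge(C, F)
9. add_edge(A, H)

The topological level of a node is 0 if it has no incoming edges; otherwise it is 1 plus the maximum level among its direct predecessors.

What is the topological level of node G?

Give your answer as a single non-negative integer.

Answer: 1

Derivation:
Op 1: add_edge(B, F). Edges now: 1
Op 2: add_edge(A, D). Edges now: 2
Op 3: add_edge(E, F). Edges now: 3
Op 4: add_edge(A, G). Edges now: 4
Op 5: add_edge(C, E). Edges now: 5
Op 6: add_edge(B, D). Edges now: 6
Op 7: add_edge(A, C). Edges now: 7
Op 8: add_edge(C, F). Edges now: 8
Op 9: add_edge(A, H). Edges now: 9
Compute levels (Kahn BFS):
  sources (in-degree 0): A, B
  process A: level=0
    A->C: in-degree(C)=0, level(C)=1, enqueue
    A->D: in-degree(D)=1, level(D)>=1
    A->G: in-degree(G)=0, level(G)=1, enqueue
    A->H: in-degree(H)=0, level(H)=1, enqueue
  process B: level=0
    B->D: in-degree(D)=0, level(D)=1, enqueue
    B->F: in-degree(F)=2, level(F)>=1
  process C: level=1
    C->E: in-degree(E)=0, level(E)=2, enqueue
    C->F: in-degree(F)=1, level(F)>=2
  process G: level=1
  process H: level=1
  process D: level=1
  process E: level=2
    E->F: in-degree(F)=0, level(F)=3, enqueue
  process F: level=3
All levels: A:0, B:0, C:1, D:1, E:2, F:3, G:1, H:1
level(G) = 1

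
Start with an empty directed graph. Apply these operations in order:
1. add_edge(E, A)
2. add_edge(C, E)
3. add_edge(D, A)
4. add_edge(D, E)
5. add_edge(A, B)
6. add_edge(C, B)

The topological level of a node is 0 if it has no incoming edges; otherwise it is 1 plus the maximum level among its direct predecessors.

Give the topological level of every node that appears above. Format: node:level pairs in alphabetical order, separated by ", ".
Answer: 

Op 1: add_edge(E, A). Edges now: 1
Op 2: add_edge(C, E). Edges now: 2
Op 3: add_edge(D, A). Edges now: 3
Op 4: add_edge(D, E). Edges now: 4
Op 5: add_edge(A, B). Edges now: 5
Op 6: add_edge(C, B). Edges now: 6
Compute levels (Kahn BFS):
  sources (in-degree 0): C, D
  process C: level=0
    C->B: in-degree(B)=1, level(B)>=1
    C->E: in-degree(E)=1, level(E)>=1
  process D: level=0
    D->A: in-degree(A)=1, level(A)>=1
    D->E: in-degree(E)=0, level(E)=1, enqueue
  process E: level=1
    E->A: in-degree(A)=0, level(A)=2, enqueue
  process A: level=2
    A->B: in-degree(B)=0, level(B)=3, enqueue
  process B: level=3
All levels: A:2, B:3, C:0, D:0, E:1

Answer: A:2, B:3, C:0, D:0, E:1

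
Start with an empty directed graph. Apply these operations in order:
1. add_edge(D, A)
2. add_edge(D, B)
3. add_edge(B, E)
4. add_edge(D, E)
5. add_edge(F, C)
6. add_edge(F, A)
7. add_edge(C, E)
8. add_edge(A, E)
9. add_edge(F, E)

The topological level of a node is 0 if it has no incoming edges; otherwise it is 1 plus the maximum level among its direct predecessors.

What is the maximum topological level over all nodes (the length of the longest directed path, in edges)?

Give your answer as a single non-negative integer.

Op 1: add_edge(D, A). Edges now: 1
Op 2: add_edge(D, B). Edges now: 2
Op 3: add_edge(B, E). Edges now: 3
Op 4: add_edge(D, E). Edges now: 4
Op 5: add_edge(F, C). Edges now: 5
Op 6: add_edge(F, A). Edges now: 6
Op 7: add_edge(C, E). Edges now: 7
Op 8: add_edge(A, E). Edges now: 8
Op 9: add_edge(F, E). Edges now: 9
Compute levels (Kahn BFS):
  sources (in-degree 0): D, F
  process D: level=0
    D->A: in-degree(A)=1, level(A)>=1
    D->B: in-degree(B)=0, level(B)=1, enqueue
    D->E: in-degree(E)=4, level(E)>=1
  process F: level=0
    F->A: in-degree(A)=0, level(A)=1, enqueue
    F->C: in-degree(C)=0, level(C)=1, enqueue
    F->E: in-degree(E)=3, level(E)>=1
  process B: level=1
    B->E: in-degree(E)=2, level(E)>=2
  process A: level=1
    A->E: in-degree(E)=1, level(E)>=2
  process C: level=1
    C->E: in-degree(E)=0, level(E)=2, enqueue
  process E: level=2
All levels: A:1, B:1, C:1, D:0, E:2, F:0
max level = 2

Answer: 2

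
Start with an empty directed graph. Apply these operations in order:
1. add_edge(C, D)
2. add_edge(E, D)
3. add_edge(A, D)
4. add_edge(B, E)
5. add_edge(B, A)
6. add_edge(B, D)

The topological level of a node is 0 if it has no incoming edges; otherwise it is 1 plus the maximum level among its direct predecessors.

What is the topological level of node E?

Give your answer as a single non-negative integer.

Answer: 1

Derivation:
Op 1: add_edge(C, D). Edges now: 1
Op 2: add_edge(E, D). Edges now: 2
Op 3: add_edge(A, D). Edges now: 3
Op 4: add_edge(B, E). Edges now: 4
Op 5: add_edge(B, A). Edges now: 5
Op 6: add_edge(B, D). Edges now: 6
Compute levels (Kahn BFS):
  sources (in-degree 0): B, C
  process B: level=0
    B->A: in-degree(A)=0, level(A)=1, enqueue
    B->D: in-degree(D)=3, level(D)>=1
    B->E: in-degree(E)=0, level(E)=1, enqueue
  process C: level=0
    C->D: in-degree(D)=2, level(D)>=1
  process A: level=1
    A->D: in-degree(D)=1, level(D)>=2
  process E: level=1
    E->D: in-degree(D)=0, level(D)=2, enqueue
  process D: level=2
All levels: A:1, B:0, C:0, D:2, E:1
level(E) = 1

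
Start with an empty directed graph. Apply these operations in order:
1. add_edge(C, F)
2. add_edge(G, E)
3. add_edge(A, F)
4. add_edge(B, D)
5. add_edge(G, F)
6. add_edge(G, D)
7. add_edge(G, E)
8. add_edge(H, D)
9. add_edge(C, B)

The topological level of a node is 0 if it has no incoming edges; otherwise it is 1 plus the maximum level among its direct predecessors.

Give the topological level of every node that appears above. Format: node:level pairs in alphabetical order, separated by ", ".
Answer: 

Op 1: add_edge(C, F). Edges now: 1
Op 2: add_edge(G, E). Edges now: 2
Op 3: add_edge(A, F). Edges now: 3
Op 4: add_edge(B, D). Edges now: 4
Op 5: add_edge(G, F). Edges now: 5
Op 6: add_edge(G, D). Edges now: 6
Op 7: add_edge(G, E) (duplicate, no change). Edges now: 6
Op 8: add_edge(H, D). Edges now: 7
Op 9: add_edge(C, B). Edges now: 8
Compute levels (Kahn BFS):
  sources (in-degree 0): A, C, G, H
  process A: level=0
    A->F: in-degree(F)=2, level(F)>=1
  process C: level=0
    C->B: in-degree(B)=0, level(B)=1, enqueue
    C->F: in-degree(F)=1, level(F)>=1
  process G: level=0
    G->D: in-degree(D)=2, level(D)>=1
    G->E: in-degree(E)=0, level(E)=1, enqueue
    G->F: in-degree(F)=0, level(F)=1, enqueue
  process H: level=0
    H->D: in-degree(D)=1, level(D)>=1
  process B: level=1
    B->D: in-degree(D)=0, level(D)=2, enqueue
  process E: level=1
  process F: level=1
  process D: level=2
All levels: A:0, B:1, C:0, D:2, E:1, F:1, G:0, H:0

Answer: A:0, B:1, C:0, D:2, E:1, F:1, G:0, H:0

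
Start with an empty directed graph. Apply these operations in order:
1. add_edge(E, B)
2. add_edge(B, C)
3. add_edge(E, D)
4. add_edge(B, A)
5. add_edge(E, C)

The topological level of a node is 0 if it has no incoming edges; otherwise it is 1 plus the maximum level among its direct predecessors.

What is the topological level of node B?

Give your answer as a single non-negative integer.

Op 1: add_edge(E, B). Edges now: 1
Op 2: add_edge(B, C). Edges now: 2
Op 3: add_edge(E, D). Edges now: 3
Op 4: add_edge(B, A). Edges now: 4
Op 5: add_edge(E, C). Edges now: 5
Compute levels (Kahn BFS):
  sources (in-degree 0): E
  process E: level=0
    E->B: in-degree(B)=0, level(B)=1, enqueue
    E->C: in-degree(C)=1, level(C)>=1
    E->D: in-degree(D)=0, level(D)=1, enqueue
  process B: level=1
    B->A: in-degree(A)=0, level(A)=2, enqueue
    B->C: in-degree(C)=0, level(C)=2, enqueue
  process D: level=1
  process A: level=2
  process C: level=2
All levels: A:2, B:1, C:2, D:1, E:0
level(B) = 1

Answer: 1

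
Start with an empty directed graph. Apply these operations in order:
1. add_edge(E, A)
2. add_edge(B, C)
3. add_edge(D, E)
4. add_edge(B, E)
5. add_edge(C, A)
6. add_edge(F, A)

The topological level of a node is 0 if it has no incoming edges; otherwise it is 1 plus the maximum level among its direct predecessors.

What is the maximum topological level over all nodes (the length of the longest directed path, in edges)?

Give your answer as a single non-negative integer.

Op 1: add_edge(E, A). Edges now: 1
Op 2: add_edge(B, C). Edges now: 2
Op 3: add_edge(D, E). Edges now: 3
Op 4: add_edge(B, E). Edges now: 4
Op 5: add_edge(C, A). Edges now: 5
Op 6: add_edge(F, A). Edges now: 6
Compute levels (Kahn BFS):
  sources (in-degree 0): B, D, F
  process B: level=0
    B->C: in-degree(C)=0, level(C)=1, enqueue
    B->E: in-degree(E)=1, level(E)>=1
  process D: level=0
    D->E: in-degree(E)=0, level(E)=1, enqueue
  process F: level=0
    F->A: in-degree(A)=2, level(A)>=1
  process C: level=1
    C->A: in-degree(A)=1, level(A)>=2
  process E: level=1
    E->A: in-degree(A)=0, level(A)=2, enqueue
  process A: level=2
All levels: A:2, B:0, C:1, D:0, E:1, F:0
max level = 2

Answer: 2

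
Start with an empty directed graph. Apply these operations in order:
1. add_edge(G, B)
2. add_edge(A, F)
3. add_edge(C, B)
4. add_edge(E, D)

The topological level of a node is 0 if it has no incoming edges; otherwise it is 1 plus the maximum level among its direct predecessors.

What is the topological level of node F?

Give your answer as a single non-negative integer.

Op 1: add_edge(G, B). Edges now: 1
Op 2: add_edge(A, F). Edges now: 2
Op 3: add_edge(C, B). Edges now: 3
Op 4: add_edge(E, D). Edges now: 4
Compute levels (Kahn BFS):
  sources (in-degree 0): A, C, E, G
  process A: level=0
    A->F: in-degree(F)=0, level(F)=1, enqueue
  process C: level=0
    C->B: in-degree(B)=1, level(B)>=1
  process E: level=0
    E->D: in-degree(D)=0, level(D)=1, enqueue
  process G: level=0
    G->B: in-degree(B)=0, level(B)=1, enqueue
  process F: level=1
  process D: level=1
  process B: level=1
All levels: A:0, B:1, C:0, D:1, E:0, F:1, G:0
level(F) = 1

Answer: 1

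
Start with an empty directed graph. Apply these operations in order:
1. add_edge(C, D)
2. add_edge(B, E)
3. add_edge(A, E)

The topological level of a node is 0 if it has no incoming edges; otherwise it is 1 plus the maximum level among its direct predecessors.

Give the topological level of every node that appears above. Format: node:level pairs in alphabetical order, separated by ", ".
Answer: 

Op 1: add_edge(C, D). Edges now: 1
Op 2: add_edge(B, E). Edges now: 2
Op 3: add_edge(A, E). Edges now: 3
Compute levels (Kahn BFS):
  sources (in-degree 0): A, B, C
  process A: level=0
    A->E: in-degree(E)=1, level(E)>=1
  process B: level=0
    B->E: in-degree(E)=0, level(E)=1, enqueue
  process C: level=0
    C->D: in-degree(D)=0, level(D)=1, enqueue
  process E: level=1
  process D: level=1
All levels: A:0, B:0, C:0, D:1, E:1

Answer: A:0, B:0, C:0, D:1, E:1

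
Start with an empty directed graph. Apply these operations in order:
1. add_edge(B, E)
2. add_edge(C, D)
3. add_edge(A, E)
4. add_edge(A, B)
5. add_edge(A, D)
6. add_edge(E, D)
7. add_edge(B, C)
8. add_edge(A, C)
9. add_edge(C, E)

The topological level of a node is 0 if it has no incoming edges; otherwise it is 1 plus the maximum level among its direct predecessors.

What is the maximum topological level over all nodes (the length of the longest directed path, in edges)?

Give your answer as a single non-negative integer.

Answer: 4

Derivation:
Op 1: add_edge(B, E). Edges now: 1
Op 2: add_edge(C, D). Edges now: 2
Op 3: add_edge(A, E). Edges now: 3
Op 4: add_edge(A, B). Edges now: 4
Op 5: add_edge(A, D). Edges now: 5
Op 6: add_edge(E, D). Edges now: 6
Op 7: add_edge(B, C). Edges now: 7
Op 8: add_edge(A, C). Edges now: 8
Op 9: add_edge(C, E). Edges now: 9
Compute levels (Kahn BFS):
  sources (in-degree 0): A
  process A: level=0
    A->B: in-degree(B)=0, level(B)=1, enqueue
    A->C: in-degree(C)=1, level(C)>=1
    A->D: in-degree(D)=2, level(D)>=1
    A->E: in-degree(E)=2, level(E)>=1
  process B: level=1
    B->C: in-degree(C)=0, level(C)=2, enqueue
    B->E: in-degree(E)=1, level(E)>=2
  process C: level=2
    C->D: in-degree(D)=1, level(D)>=3
    C->E: in-degree(E)=0, level(E)=3, enqueue
  process E: level=3
    E->D: in-degree(D)=0, level(D)=4, enqueue
  process D: level=4
All levels: A:0, B:1, C:2, D:4, E:3
max level = 4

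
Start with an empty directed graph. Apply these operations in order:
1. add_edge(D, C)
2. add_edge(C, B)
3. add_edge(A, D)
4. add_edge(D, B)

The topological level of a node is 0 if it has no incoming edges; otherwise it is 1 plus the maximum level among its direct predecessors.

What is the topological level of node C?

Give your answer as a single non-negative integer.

Answer: 2

Derivation:
Op 1: add_edge(D, C). Edges now: 1
Op 2: add_edge(C, B). Edges now: 2
Op 3: add_edge(A, D). Edges now: 3
Op 4: add_edge(D, B). Edges now: 4
Compute levels (Kahn BFS):
  sources (in-degree 0): A
  process A: level=0
    A->D: in-degree(D)=0, level(D)=1, enqueue
  process D: level=1
    D->B: in-degree(B)=1, level(B)>=2
    D->C: in-degree(C)=0, level(C)=2, enqueue
  process C: level=2
    C->B: in-degree(B)=0, level(B)=3, enqueue
  process B: level=3
All levels: A:0, B:3, C:2, D:1
level(C) = 2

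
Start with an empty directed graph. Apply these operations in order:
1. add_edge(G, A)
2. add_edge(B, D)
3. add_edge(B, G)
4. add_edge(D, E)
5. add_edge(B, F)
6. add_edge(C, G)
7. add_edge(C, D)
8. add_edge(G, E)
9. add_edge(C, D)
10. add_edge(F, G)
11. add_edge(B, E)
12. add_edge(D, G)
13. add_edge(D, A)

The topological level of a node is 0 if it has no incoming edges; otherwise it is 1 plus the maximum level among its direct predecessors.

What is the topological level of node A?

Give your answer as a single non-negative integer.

Op 1: add_edge(G, A). Edges now: 1
Op 2: add_edge(B, D). Edges now: 2
Op 3: add_edge(B, G). Edges now: 3
Op 4: add_edge(D, E). Edges now: 4
Op 5: add_edge(B, F). Edges now: 5
Op 6: add_edge(C, G). Edges now: 6
Op 7: add_edge(C, D). Edges now: 7
Op 8: add_edge(G, E). Edges now: 8
Op 9: add_edge(C, D) (duplicate, no change). Edges now: 8
Op 10: add_edge(F, G). Edges now: 9
Op 11: add_edge(B, E). Edges now: 10
Op 12: add_edge(D, G). Edges now: 11
Op 13: add_edge(D, A). Edges now: 12
Compute levels (Kahn BFS):
  sources (in-degree 0): B, C
  process B: level=0
    B->D: in-degree(D)=1, level(D)>=1
    B->E: in-degree(E)=2, level(E)>=1
    B->F: in-degree(F)=0, level(F)=1, enqueue
    B->G: in-degree(G)=3, level(G)>=1
  process C: level=0
    C->D: in-degree(D)=0, level(D)=1, enqueue
    C->G: in-degree(G)=2, level(G)>=1
  process F: level=1
    F->G: in-degree(G)=1, level(G)>=2
  process D: level=1
    D->A: in-degree(A)=1, level(A)>=2
    D->E: in-degree(E)=1, level(E)>=2
    D->G: in-degree(G)=0, level(G)=2, enqueue
  process G: level=2
    G->A: in-degree(A)=0, level(A)=3, enqueue
    G->E: in-degree(E)=0, level(E)=3, enqueue
  process A: level=3
  process E: level=3
All levels: A:3, B:0, C:0, D:1, E:3, F:1, G:2
level(A) = 3

Answer: 3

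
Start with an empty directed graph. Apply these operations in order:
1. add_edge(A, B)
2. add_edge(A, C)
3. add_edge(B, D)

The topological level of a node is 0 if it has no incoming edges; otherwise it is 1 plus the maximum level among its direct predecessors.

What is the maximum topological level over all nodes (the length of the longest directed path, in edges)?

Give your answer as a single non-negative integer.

Answer: 2

Derivation:
Op 1: add_edge(A, B). Edges now: 1
Op 2: add_edge(A, C). Edges now: 2
Op 3: add_edge(B, D). Edges now: 3
Compute levels (Kahn BFS):
  sources (in-degree 0): A
  process A: level=0
    A->B: in-degree(B)=0, level(B)=1, enqueue
    A->C: in-degree(C)=0, level(C)=1, enqueue
  process B: level=1
    B->D: in-degree(D)=0, level(D)=2, enqueue
  process C: level=1
  process D: level=2
All levels: A:0, B:1, C:1, D:2
max level = 2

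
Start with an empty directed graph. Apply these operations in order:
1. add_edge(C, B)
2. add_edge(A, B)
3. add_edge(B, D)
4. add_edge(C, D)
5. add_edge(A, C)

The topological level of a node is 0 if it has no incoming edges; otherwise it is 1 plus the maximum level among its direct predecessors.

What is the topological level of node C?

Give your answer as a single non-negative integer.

Answer: 1

Derivation:
Op 1: add_edge(C, B). Edges now: 1
Op 2: add_edge(A, B). Edges now: 2
Op 3: add_edge(B, D). Edges now: 3
Op 4: add_edge(C, D). Edges now: 4
Op 5: add_edge(A, C). Edges now: 5
Compute levels (Kahn BFS):
  sources (in-degree 0): A
  process A: level=0
    A->B: in-degree(B)=1, level(B)>=1
    A->C: in-degree(C)=0, level(C)=1, enqueue
  process C: level=1
    C->B: in-degree(B)=0, level(B)=2, enqueue
    C->D: in-degree(D)=1, level(D)>=2
  process B: level=2
    B->D: in-degree(D)=0, level(D)=3, enqueue
  process D: level=3
All levels: A:0, B:2, C:1, D:3
level(C) = 1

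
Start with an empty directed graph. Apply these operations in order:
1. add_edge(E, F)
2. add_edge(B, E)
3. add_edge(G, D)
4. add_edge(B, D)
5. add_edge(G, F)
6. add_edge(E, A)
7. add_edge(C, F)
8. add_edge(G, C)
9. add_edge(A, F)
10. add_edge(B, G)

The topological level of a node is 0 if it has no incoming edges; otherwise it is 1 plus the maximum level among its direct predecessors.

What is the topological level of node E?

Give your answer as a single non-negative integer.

Answer: 1

Derivation:
Op 1: add_edge(E, F). Edges now: 1
Op 2: add_edge(B, E). Edges now: 2
Op 3: add_edge(G, D). Edges now: 3
Op 4: add_edge(B, D). Edges now: 4
Op 5: add_edge(G, F). Edges now: 5
Op 6: add_edge(E, A). Edges now: 6
Op 7: add_edge(C, F). Edges now: 7
Op 8: add_edge(G, C). Edges now: 8
Op 9: add_edge(A, F). Edges now: 9
Op 10: add_edge(B, G). Edges now: 10
Compute levels (Kahn BFS):
  sources (in-degree 0): B
  process B: level=0
    B->D: in-degree(D)=1, level(D)>=1
    B->E: in-degree(E)=0, level(E)=1, enqueue
    B->G: in-degree(G)=0, level(G)=1, enqueue
  process E: level=1
    E->A: in-degree(A)=0, level(A)=2, enqueue
    E->F: in-degree(F)=3, level(F)>=2
  process G: level=1
    G->C: in-degree(C)=0, level(C)=2, enqueue
    G->D: in-degree(D)=0, level(D)=2, enqueue
    G->F: in-degree(F)=2, level(F)>=2
  process A: level=2
    A->F: in-degree(F)=1, level(F)>=3
  process C: level=2
    C->F: in-degree(F)=0, level(F)=3, enqueue
  process D: level=2
  process F: level=3
All levels: A:2, B:0, C:2, D:2, E:1, F:3, G:1
level(E) = 1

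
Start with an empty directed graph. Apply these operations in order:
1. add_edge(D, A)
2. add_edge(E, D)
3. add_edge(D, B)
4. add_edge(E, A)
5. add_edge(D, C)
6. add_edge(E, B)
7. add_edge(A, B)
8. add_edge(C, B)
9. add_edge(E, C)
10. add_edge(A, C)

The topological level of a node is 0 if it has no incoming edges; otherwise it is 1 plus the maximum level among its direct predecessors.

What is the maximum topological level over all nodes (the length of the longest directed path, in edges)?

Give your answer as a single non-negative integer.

Answer: 4

Derivation:
Op 1: add_edge(D, A). Edges now: 1
Op 2: add_edge(E, D). Edges now: 2
Op 3: add_edge(D, B). Edges now: 3
Op 4: add_edge(E, A). Edges now: 4
Op 5: add_edge(D, C). Edges now: 5
Op 6: add_edge(E, B). Edges now: 6
Op 7: add_edge(A, B). Edges now: 7
Op 8: add_edge(C, B). Edges now: 8
Op 9: add_edge(E, C). Edges now: 9
Op 10: add_edge(A, C). Edges now: 10
Compute levels (Kahn BFS):
  sources (in-degree 0): E
  process E: level=0
    E->A: in-degree(A)=1, level(A)>=1
    E->B: in-degree(B)=3, level(B)>=1
    E->C: in-degree(C)=2, level(C)>=1
    E->D: in-degree(D)=0, level(D)=1, enqueue
  process D: level=1
    D->A: in-degree(A)=0, level(A)=2, enqueue
    D->B: in-degree(B)=2, level(B)>=2
    D->C: in-degree(C)=1, level(C)>=2
  process A: level=2
    A->B: in-degree(B)=1, level(B)>=3
    A->C: in-degree(C)=0, level(C)=3, enqueue
  process C: level=3
    C->B: in-degree(B)=0, level(B)=4, enqueue
  process B: level=4
All levels: A:2, B:4, C:3, D:1, E:0
max level = 4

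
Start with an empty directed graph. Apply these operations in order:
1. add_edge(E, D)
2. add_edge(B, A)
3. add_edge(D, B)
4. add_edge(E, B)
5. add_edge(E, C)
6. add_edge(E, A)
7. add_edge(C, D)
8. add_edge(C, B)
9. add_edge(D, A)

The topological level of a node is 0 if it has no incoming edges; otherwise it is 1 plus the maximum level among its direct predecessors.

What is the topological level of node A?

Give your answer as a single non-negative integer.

Op 1: add_edge(E, D). Edges now: 1
Op 2: add_edge(B, A). Edges now: 2
Op 3: add_edge(D, B). Edges now: 3
Op 4: add_edge(E, B). Edges now: 4
Op 5: add_edge(E, C). Edges now: 5
Op 6: add_edge(E, A). Edges now: 6
Op 7: add_edge(C, D). Edges now: 7
Op 8: add_edge(C, B). Edges now: 8
Op 9: add_edge(D, A). Edges now: 9
Compute levels (Kahn BFS):
  sources (in-degree 0): E
  process E: level=0
    E->A: in-degree(A)=2, level(A)>=1
    E->B: in-degree(B)=2, level(B)>=1
    E->C: in-degree(C)=0, level(C)=1, enqueue
    E->D: in-degree(D)=1, level(D)>=1
  process C: level=1
    C->B: in-degree(B)=1, level(B)>=2
    C->D: in-degree(D)=0, level(D)=2, enqueue
  process D: level=2
    D->A: in-degree(A)=1, level(A)>=3
    D->B: in-degree(B)=0, level(B)=3, enqueue
  process B: level=3
    B->A: in-degree(A)=0, level(A)=4, enqueue
  process A: level=4
All levels: A:4, B:3, C:1, D:2, E:0
level(A) = 4

Answer: 4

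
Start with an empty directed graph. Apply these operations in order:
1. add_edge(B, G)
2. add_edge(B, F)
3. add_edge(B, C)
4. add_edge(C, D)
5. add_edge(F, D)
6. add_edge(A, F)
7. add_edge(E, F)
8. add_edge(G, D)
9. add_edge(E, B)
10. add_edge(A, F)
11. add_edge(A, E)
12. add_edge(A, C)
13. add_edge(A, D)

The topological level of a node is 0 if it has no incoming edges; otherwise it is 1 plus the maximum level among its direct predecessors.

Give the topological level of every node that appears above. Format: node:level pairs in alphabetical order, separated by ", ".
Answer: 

Answer: A:0, B:2, C:3, D:4, E:1, F:3, G:3

Derivation:
Op 1: add_edge(B, G). Edges now: 1
Op 2: add_edge(B, F). Edges now: 2
Op 3: add_edge(B, C). Edges now: 3
Op 4: add_edge(C, D). Edges now: 4
Op 5: add_edge(F, D). Edges now: 5
Op 6: add_edge(A, F). Edges now: 6
Op 7: add_edge(E, F). Edges now: 7
Op 8: add_edge(G, D). Edges now: 8
Op 9: add_edge(E, B). Edges now: 9
Op 10: add_edge(A, F) (duplicate, no change). Edges now: 9
Op 11: add_edge(A, E). Edges now: 10
Op 12: add_edge(A, C). Edges now: 11
Op 13: add_edge(A, D). Edges now: 12
Compute levels (Kahn BFS):
  sources (in-degree 0): A
  process A: level=0
    A->C: in-degree(C)=1, level(C)>=1
    A->D: in-degree(D)=3, level(D)>=1
    A->E: in-degree(E)=0, level(E)=1, enqueue
    A->F: in-degree(F)=2, level(F)>=1
  process E: level=1
    E->B: in-degree(B)=0, level(B)=2, enqueue
    E->F: in-degree(F)=1, level(F)>=2
  process B: level=2
    B->C: in-degree(C)=0, level(C)=3, enqueue
    B->F: in-degree(F)=0, level(F)=3, enqueue
    B->G: in-degree(G)=0, level(G)=3, enqueue
  process C: level=3
    C->D: in-degree(D)=2, level(D)>=4
  process F: level=3
    F->D: in-degree(D)=1, level(D)>=4
  process G: level=3
    G->D: in-degree(D)=0, level(D)=4, enqueue
  process D: level=4
All levels: A:0, B:2, C:3, D:4, E:1, F:3, G:3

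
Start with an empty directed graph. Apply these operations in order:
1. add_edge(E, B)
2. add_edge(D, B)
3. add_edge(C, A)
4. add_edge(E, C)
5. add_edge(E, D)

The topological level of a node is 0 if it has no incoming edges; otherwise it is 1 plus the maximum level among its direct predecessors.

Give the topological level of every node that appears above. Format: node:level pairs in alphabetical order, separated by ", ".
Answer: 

Answer: A:2, B:2, C:1, D:1, E:0

Derivation:
Op 1: add_edge(E, B). Edges now: 1
Op 2: add_edge(D, B). Edges now: 2
Op 3: add_edge(C, A). Edges now: 3
Op 4: add_edge(E, C). Edges now: 4
Op 5: add_edge(E, D). Edges now: 5
Compute levels (Kahn BFS):
  sources (in-degree 0): E
  process E: level=0
    E->B: in-degree(B)=1, level(B)>=1
    E->C: in-degree(C)=0, level(C)=1, enqueue
    E->D: in-degree(D)=0, level(D)=1, enqueue
  process C: level=1
    C->A: in-degree(A)=0, level(A)=2, enqueue
  process D: level=1
    D->B: in-degree(B)=0, level(B)=2, enqueue
  process A: level=2
  process B: level=2
All levels: A:2, B:2, C:1, D:1, E:0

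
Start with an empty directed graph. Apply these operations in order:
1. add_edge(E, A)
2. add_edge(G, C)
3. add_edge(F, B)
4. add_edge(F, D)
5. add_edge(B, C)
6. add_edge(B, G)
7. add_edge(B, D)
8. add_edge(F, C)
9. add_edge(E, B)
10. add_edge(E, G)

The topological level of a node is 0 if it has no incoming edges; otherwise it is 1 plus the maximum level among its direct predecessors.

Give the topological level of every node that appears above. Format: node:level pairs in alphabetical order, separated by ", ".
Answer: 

Answer: A:1, B:1, C:3, D:2, E:0, F:0, G:2

Derivation:
Op 1: add_edge(E, A). Edges now: 1
Op 2: add_edge(G, C). Edges now: 2
Op 3: add_edge(F, B). Edges now: 3
Op 4: add_edge(F, D). Edges now: 4
Op 5: add_edge(B, C). Edges now: 5
Op 6: add_edge(B, G). Edges now: 6
Op 7: add_edge(B, D). Edges now: 7
Op 8: add_edge(F, C). Edges now: 8
Op 9: add_edge(E, B). Edges now: 9
Op 10: add_edge(E, G). Edges now: 10
Compute levels (Kahn BFS):
  sources (in-degree 0): E, F
  process E: level=0
    E->A: in-degree(A)=0, level(A)=1, enqueue
    E->B: in-degree(B)=1, level(B)>=1
    E->G: in-degree(G)=1, level(G)>=1
  process F: level=0
    F->B: in-degree(B)=0, level(B)=1, enqueue
    F->C: in-degree(C)=2, level(C)>=1
    F->D: in-degree(D)=1, level(D)>=1
  process A: level=1
  process B: level=1
    B->C: in-degree(C)=1, level(C)>=2
    B->D: in-degree(D)=0, level(D)=2, enqueue
    B->G: in-degree(G)=0, level(G)=2, enqueue
  process D: level=2
  process G: level=2
    G->C: in-degree(C)=0, level(C)=3, enqueue
  process C: level=3
All levels: A:1, B:1, C:3, D:2, E:0, F:0, G:2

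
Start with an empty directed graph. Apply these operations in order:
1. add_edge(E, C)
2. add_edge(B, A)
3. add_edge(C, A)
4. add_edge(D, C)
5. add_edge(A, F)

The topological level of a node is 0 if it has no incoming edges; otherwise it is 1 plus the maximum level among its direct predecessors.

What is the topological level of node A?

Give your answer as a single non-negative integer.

Answer: 2

Derivation:
Op 1: add_edge(E, C). Edges now: 1
Op 2: add_edge(B, A). Edges now: 2
Op 3: add_edge(C, A). Edges now: 3
Op 4: add_edge(D, C). Edges now: 4
Op 5: add_edge(A, F). Edges now: 5
Compute levels (Kahn BFS):
  sources (in-degree 0): B, D, E
  process B: level=0
    B->A: in-degree(A)=1, level(A)>=1
  process D: level=0
    D->C: in-degree(C)=1, level(C)>=1
  process E: level=0
    E->C: in-degree(C)=0, level(C)=1, enqueue
  process C: level=1
    C->A: in-degree(A)=0, level(A)=2, enqueue
  process A: level=2
    A->F: in-degree(F)=0, level(F)=3, enqueue
  process F: level=3
All levels: A:2, B:0, C:1, D:0, E:0, F:3
level(A) = 2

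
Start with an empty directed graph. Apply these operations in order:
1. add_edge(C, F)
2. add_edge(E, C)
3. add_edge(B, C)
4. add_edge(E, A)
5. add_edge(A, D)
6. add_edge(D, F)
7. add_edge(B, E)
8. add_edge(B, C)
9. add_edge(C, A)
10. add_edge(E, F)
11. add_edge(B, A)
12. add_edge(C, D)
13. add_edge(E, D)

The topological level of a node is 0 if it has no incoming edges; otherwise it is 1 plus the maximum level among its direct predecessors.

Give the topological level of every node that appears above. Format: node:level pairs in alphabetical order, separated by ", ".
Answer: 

Op 1: add_edge(C, F). Edges now: 1
Op 2: add_edge(E, C). Edges now: 2
Op 3: add_edge(B, C). Edges now: 3
Op 4: add_edge(E, A). Edges now: 4
Op 5: add_edge(A, D). Edges now: 5
Op 6: add_edge(D, F). Edges now: 6
Op 7: add_edge(B, E). Edges now: 7
Op 8: add_edge(B, C) (duplicate, no change). Edges now: 7
Op 9: add_edge(C, A). Edges now: 8
Op 10: add_edge(E, F). Edges now: 9
Op 11: add_edge(B, A). Edges now: 10
Op 12: add_edge(C, D). Edges now: 11
Op 13: add_edge(E, D). Edges now: 12
Compute levels (Kahn BFS):
  sources (in-degree 0): B
  process B: level=0
    B->A: in-degree(A)=2, level(A)>=1
    B->C: in-degree(C)=1, level(C)>=1
    B->E: in-degree(E)=0, level(E)=1, enqueue
  process E: level=1
    E->A: in-degree(A)=1, level(A)>=2
    E->C: in-degree(C)=0, level(C)=2, enqueue
    E->D: in-degree(D)=2, level(D)>=2
    E->F: in-degree(F)=2, level(F)>=2
  process C: level=2
    C->A: in-degree(A)=0, level(A)=3, enqueue
    C->D: in-degree(D)=1, level(D)>=3
    C->F: in-degree(F)=1, level(F)>=3
  process A: level=3
    A->D: in-degree(D)=0, level(D)=4, enqueue
  process D: level=4
    D->F: in-degree(F)=0, level(F)=5, enqueue
  process F: level=5
All levels: A:3, B:0, C:2, D:4, E:1, F:5

Answer: A:3, B:0, C:2, D:4, E:1, F:5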